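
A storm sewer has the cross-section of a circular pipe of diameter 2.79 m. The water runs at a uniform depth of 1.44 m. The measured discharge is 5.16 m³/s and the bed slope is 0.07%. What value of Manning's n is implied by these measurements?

n = 0.013

For a circular section of diameter D = 2.79 m at depth y = 1.44 m, the central angle is θ = 2 arccos(1 − 2y/D) = 3.206 rad. Then A = (D²/8)(θ − sin θ) = 3.182 m² and P = Dθ/2 = 4.473 m.
Hydraulic radius R = A/P = 3.182/4.473 = 0.7115 m.
Rearranging Manning's equation: n = (1/Q) A R^(2/3) S^(1/2) = (1/5.16) × 3.182 × 0.7115^(2/3) × √0.0007 = 0.013.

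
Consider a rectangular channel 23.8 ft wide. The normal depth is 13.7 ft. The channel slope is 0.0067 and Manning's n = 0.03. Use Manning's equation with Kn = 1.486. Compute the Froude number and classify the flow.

subcritical

Flow area A = b·y = 23.8 × 13.7 = 326.1 ft². Wetted perimeter P = b + 2y = 23.8 + 2×13.7 = 51.2 ft.
Hydraulic radius R = A/P = 326.1/51.2 = 6.368 ft.
V = (1.486/n) R^(2/3) √S = (1.486/0.03) × 6.368^(2/3) × √0.0067 = 13.93 ft/s. Hydraulic depth D_h = A/T = 326.1/23.8 = 13.7 ft.
Froude number Fr = V/√(g·D_h) = 13.93/√(32.2×13.7) = 0.663, which is less than 1, so the flow is subcritical.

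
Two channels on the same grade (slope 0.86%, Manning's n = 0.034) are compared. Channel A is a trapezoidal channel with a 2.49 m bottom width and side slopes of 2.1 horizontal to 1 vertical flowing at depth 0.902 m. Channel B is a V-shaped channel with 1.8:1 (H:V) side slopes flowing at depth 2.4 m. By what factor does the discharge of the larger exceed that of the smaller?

3.84

Channel A: With bottom width b = 2.49 m and side slope z = 2.1: A = (b + zy)y = (2.49 + 2.1×0.902)×0.902 = 3.955 m²; P = b + 2y√(1+z²) = 2.49 + 2×0.902×2.326 = 6.686 m. Hydraulic radius R = A/P = 3.955/6.686 = 0.5915 m. Q_A = (1/0.034)·3.955·0.5915^(2/3)·√0.0086 = 7.6 m³/s.
Channel B: For a triangular section with side slope z = 1.8: A = zy² = 1.8×2.4² = 10.37 m²; P = 2y√(1+z²) = 2×2.4×2.059 = 9.884 m. Hydraulic radius R = A/P = 10.37/9.884 = 1.049 m. Q_B = (1/0.034)·10.37·1.049^(2/3)·√0.0086 = 29.2 m³/s.
The larger discharge is 29.2 m³/s and the smaller is 7.6 m³/s; the ratio is 3.84.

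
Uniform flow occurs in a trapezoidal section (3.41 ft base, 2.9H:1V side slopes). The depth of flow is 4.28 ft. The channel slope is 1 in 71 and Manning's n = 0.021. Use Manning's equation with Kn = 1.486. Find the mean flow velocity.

With bottom width b = 3.41 ft and side slope z = 2.9: A = (b + zy)y = (3.41 + 2.9×4.28)×4.28 = 67.72 ft²; P = b + 2y√(1+z²) = 3.41 + 2×4.28×3.068 = 29.67 ft.
Hydraulic radius R = A/P = 67.72/29.67 = 2.282 ft.
From Manning's equation, V = (1.486/n) R^(2/3) S^(1/2) = (1.486/0.021) × 2.282^(2/3) × 0.01408^(1/2) = 14.6 ft/s.

V = 14.6 ft/s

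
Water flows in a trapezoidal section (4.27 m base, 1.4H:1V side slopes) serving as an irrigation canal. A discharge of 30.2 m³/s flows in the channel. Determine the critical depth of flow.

y_c = 1.46 m

At critical depth, Q² T / (g A³) = 1, i.e. A³/T = Q²/g = 30.2²/9.81 = 92.97.
Try y = 1.22 m: A³/T = 50.47 — low.
Try y = 1.59 m: A³/T = 126.3 — high.
Try y = 1.46 m: A³/T = 93.73 — matches.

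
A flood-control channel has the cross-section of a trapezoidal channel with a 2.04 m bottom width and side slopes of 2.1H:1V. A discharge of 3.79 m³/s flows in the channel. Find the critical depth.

y_c = 0.575 m

At critical depth, Q² T / (g A³) = 1, i.e. A³/T = Q²/g = 3.79²/9.81 = 1.464.
Trying y = 0.702 m: A³/T = 3.01 — too large.
Trying y = 0.483 m: A³/T = 0.7891 — too small.
Trying y = 0.575 m: A³/T = 1.462 — matches.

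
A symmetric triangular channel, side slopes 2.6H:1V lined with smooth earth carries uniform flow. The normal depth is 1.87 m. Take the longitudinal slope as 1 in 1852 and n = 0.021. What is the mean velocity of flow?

V = 1.01 m/s

For a triangular section with side slope z = 2.6: A = zy² = 2.6×1.87² = 9.092 m²; P = 2y√(1+z²) = 2×1.87×2.786 = 10.42 m.
Hydraulic radius R = A/P = 9.092/10.42 = 0.8727 m.
From Manning's equation, V = (1/n) R^(2/3) S^(1/2) = (1/0.021) × 0.8727^(2/3) × 0.00054^(1/2) = 1.01 m/s.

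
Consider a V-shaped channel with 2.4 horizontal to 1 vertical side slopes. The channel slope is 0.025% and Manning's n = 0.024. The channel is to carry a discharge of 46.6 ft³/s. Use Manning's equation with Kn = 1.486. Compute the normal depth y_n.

y_n = 3.72 ft

Manning's equation rearranged: A R^(2/3) = nQ / (1.486·√S) = 0.024 × 46.6 / (1.486 × √0.00025) = 47.6.
Try y = 3.16 ft: A R^(2/3) = 30.82 — too small.
Try y = 3.72 ft: A R^(2/3) = 47.62 — matches.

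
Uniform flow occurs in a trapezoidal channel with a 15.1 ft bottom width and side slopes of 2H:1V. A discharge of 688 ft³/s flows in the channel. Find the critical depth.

At critical depth, Q² T / (g A³) = 1, i.e. A³/T = Q²/g = 688²/32.2 = 14700.
Try y = 3.8 ft: A³/T = 21180 — over.
Try y = 3.08 ft: A³/T = 10240 — short.
Try y = 3.42 ft: A³/T = 14680 — ≈ 14700.

y_c = 3.42 ft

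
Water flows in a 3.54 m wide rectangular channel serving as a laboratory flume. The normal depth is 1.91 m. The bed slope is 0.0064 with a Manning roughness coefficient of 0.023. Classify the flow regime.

Flow area A = b·y = 3.54 × 1.91 = 6.761 m². Wetted perimeter P = b + 2y = 3.54 + 2×1.91 = 7.36 m.
Hydraulic radius R = A/P = 6.761/7.36 = 0.9187 m.
V = (1/n) R^(2/3) √S = (1/0.023) × 0.9187^(2/3) × √0.0064 = 3.287 m/s. Hydraulic depth D_h = A/T = 6.761/3.54 = 1.91 m.
Froude number Fr = V/√(g·D_h) = 3.287/√(9.81×1.91) = 0.759, which is less than 1, so the flow is subcritical.

subcritical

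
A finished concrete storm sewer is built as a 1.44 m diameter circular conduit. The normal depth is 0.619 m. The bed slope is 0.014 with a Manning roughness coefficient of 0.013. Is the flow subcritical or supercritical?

supercritical

For a circular section of diameter D = 1.44 m at depth y = 0.619 m, the central angle is θ = 2 arccos(1 − 2y/D) = 2.86 rad. Then A = (D²/8)(θ − sin θ) = 0.6693 m² and P = Dθ/2 = 2.059 m.
Hydraulic radius R = A/P = 0.6693/2.059 = 0.325 m.
V = (1/n) R^(2/3) √S = (1/0.013) × 0.325^(2/3) × √0.014 = 4.303 m/s. Hydraulic depth D_h = A/T = 0.6693/1.426 = 0.4695 m.
Froude number Fr = V/√(g·D_h) = 4.303/√(9.81×0.4695) = 2, which is greater than 1, so the flow is supercritical.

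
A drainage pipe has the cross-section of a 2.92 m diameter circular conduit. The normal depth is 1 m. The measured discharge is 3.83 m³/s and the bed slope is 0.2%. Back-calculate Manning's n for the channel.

For a circular section of diameter D = 2.92 m at depth y = 1 m, the central angle is θ = 2 arccos(1 − 2y/D) = 2.501 rad. Then A = (D²/8)(θ − sin θ) = 2.028 m² and P = Dθ/2 = 3.651 m.
Hydraulic radius R = A/P = 2.028/3.651 = 0.5554 m.
Rearranging Manning's equation: n = (1/Q) A R^(2/3) S^(1/2) = (1/3.83) × 2.028 × 0.5554^(2/3) × √0.002 = 0.016.

n = 0.016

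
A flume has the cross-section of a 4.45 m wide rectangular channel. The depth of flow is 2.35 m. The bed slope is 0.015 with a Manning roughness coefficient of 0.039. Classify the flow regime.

Flow area A = b·y = 4.45 × 2.35 = 10.46 m². Wetted perimeter P = b + 2y = 4.45 + 2×2.35 = 9.15 m.
Hydraulic radius R = A/P = 10.46/9.15 = 1.143 m.
V = (1/n) R^(2/3) √S = (1/0.039) × 1.143^(2/3) × √0.015 = 3.433 m/s. Hydraulic depth D_h = A/T = 10.46/4.45 = 2.35 m.
Froude number Fr = V/√(g·D_h) = 3.433/√(9.81×2.35) = 0.715, which is less than 1, so the flow is subcritical.

subcritical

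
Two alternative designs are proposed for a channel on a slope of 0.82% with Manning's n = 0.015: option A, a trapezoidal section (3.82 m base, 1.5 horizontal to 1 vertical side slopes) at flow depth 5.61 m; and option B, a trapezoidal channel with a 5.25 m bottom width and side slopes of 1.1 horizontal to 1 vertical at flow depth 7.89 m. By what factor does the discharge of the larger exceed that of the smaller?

1.95

Channel A: With bottom width b = 3.82 m and side slope z = 1.5: A = (b + zy)y = (3.82 + 1.5×5.61)×5.61 = 68.64 m²; P = b + 2y√(1+z²) = 3.82 + 2×5.61×1.803 = 24.05 m. Hydraulic radius R = A/P = 68.64/24.05 = 2.854 m. Q_A = (1/0.015)·68.64·2.854^(2/3)·√0.0082 = 833.8 m³/s.
Channel B: With bottom width b = 5.25 m and side slope z = 1.1: A = (b + zy)y = (5.25 + 1.1×7.89)×7.89 = 109.9 m²; P = b + 2y√(1+z²) = 5.25 + 2×7.89×1.487 = 28.71 m. Hydraulic radius R = A/P = 109.9/28.71 = 3.828 m. Q_B = (1/0.015)·109.9·3.828^(2/3)·√0.0082 = 1624 m³/s.
The larger discharge is 1624 m³/s and the smaller is 833.8 m³/s; the ratio is 1.95.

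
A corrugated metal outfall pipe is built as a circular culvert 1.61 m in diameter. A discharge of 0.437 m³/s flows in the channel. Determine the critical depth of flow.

y_c = 0.324 m

At critical depth, Q² T / (g A³) = 1, i.e. A³/T = Q²/g = 0.437²/9.81 = 0.01947.
Try y = 0.357 m: A³/T = 0.02831 — high.
Try y = 0.245 m: A³/T = 0.006463 — low.
Try y = 0.324 m: A³/T = 0.01937 — ≈ 0.01947.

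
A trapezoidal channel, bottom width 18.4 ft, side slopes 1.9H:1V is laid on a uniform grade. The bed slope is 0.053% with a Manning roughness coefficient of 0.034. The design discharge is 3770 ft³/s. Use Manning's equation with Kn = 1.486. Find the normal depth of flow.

Manning's equation rearranged: A R^(2/3) = nQ / (1.486·√S) = 0.034 × 3770 / (1.486 × √0.00053) = 3747.
At y = 18.3 ft: A R^(2/3) = 4526 — high.
At y = 16.8 ft: A R^(2/3) = 3748 — ≈ 3747.

y_n = 16.8 ft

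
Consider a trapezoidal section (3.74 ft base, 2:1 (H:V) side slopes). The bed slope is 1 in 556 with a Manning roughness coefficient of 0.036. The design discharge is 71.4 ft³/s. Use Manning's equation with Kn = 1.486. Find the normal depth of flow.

y_n = 2.97 ft

Manning's equation rearranged: A R^(2/3) = nQ / (1.486·√S) = 0.036 × 71.4 / (1.486 × √0.001799) = 40.79.
At y = 3.76 ft: A R^(2/3) = 68.54 — too large.
At y = 2.55 ft: A R^(2/3) = 29.39 — too small.
At y = 2.97 ft: A R^(2/3) = 40.77 — ≈ 40.79.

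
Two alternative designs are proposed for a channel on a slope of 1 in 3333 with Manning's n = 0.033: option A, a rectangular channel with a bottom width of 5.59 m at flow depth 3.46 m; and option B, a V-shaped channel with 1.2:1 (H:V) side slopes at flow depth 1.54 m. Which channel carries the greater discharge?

Channel A: Flow area A = b·y = 5.59 × 3.46 = 19.34 m². Wetted perimeter P = b + 2y = 5.59 + 2×3.46 = 12.51 m. Hydraulic radius R = A/P = 19.34/12.51 = 1.546 m. Q_A = (1/0.033)·19.34·1.546^(2/3)·√0.0003 = 13.57 m³/s.
Channel B: For a triangular section with side slope z = 1.2: A = zy² = 1.2×1.54² = 2.846 m²; P = 2y√(1+z²) = 2×1.54×1.562 = 4.811 m. Hydraulic radius R = A/P = 2.846/4.811 = 0.5915 m. Q_B = (1/0.033)·2.846·0.5915^(2/3)·√0.0003 = 1.053 m³/s.
Q_A = 13.57 m³/s vs Q_B = 1.053 m³/s, so channel A carries more.

channel A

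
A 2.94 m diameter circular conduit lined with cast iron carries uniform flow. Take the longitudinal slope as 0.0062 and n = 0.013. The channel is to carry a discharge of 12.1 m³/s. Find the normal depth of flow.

Manning's equation rearranged: A R^(2/3) = nQ / (1·√S) = 0.013 × 12.1 / (√0.0062) = 1.998.
Try y = 1.41 m: A R^(2/3) = 2.574 — over.
Try y = 1.22 m: A R^(2/3) = 1.992 — close enough.

y_n = 1.22 m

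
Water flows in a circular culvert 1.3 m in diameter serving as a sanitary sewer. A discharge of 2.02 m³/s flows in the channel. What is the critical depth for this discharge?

y_c = 0.764 m

At critical depth, Q² T / (g A³) = 1, i.e. A³/T = Q²/g = 2.02²/9.81 = 0.4159.
Try y = 0.59 m: A³/T = 0.1553 — too small.
Try y = 0.841 m: A³/T = 0.6031 — too large.
Try y = 0.764 m: A³/T = 0.4169 — close enough.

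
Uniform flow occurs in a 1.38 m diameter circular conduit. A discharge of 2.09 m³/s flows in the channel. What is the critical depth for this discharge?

At critical depth, Q² T / (g A³) = 1, i.e. A³/T = Q²/g = 2.09²/9.81 = 0.4453.
Try y = 0.591 m: A³/T = 0.1676 — too small.
Try y = 0.861 m: A³/T = 0.707 — too large.
Try y = 0.763 m: A³/T = 0.445 — matches.

y_c = 0.763 m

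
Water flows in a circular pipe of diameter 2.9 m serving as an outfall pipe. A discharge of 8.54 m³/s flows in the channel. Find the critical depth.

y_c = 1.27 m

At critical depth, Q² T / (g A³) = 1, i.e. A³/T = Q²/g = 8.54²/9.81 = 7.434.
At y = 1.48 m: A³/T = 13.43 — over.
At y = 1.27 m: A³/T = 7.482 — close enough.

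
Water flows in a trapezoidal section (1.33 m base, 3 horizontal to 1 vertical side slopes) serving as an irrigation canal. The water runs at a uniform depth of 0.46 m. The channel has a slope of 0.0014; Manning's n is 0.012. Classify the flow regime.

subcritical

With bottom width b = 1.33 m and side slope z = 3: A = (b + zy)y = (1.33 + 3×0.46)×0.46 = 1.247 m²; P = b + 2y√(1+z²) = 1.33 + 2×0.46×3.162 = 4.239 m.
Hydraulic radius R = A/P = 1.247/4.239 = 0.2941 m.
V = (1/n) R^(2/3) √S = (1/0.012) × 0.2941^(2/3) × √0.0014 = 1.379 m/s. Hydraulic depth D_h = A/T = 1.247/4.09 = 0.3048 m.
Froude number Fr = V/√(g·D_h) = 1.379/√(9.81×0.3048) = 0.797, which is less than 1, so the flow is subcritical.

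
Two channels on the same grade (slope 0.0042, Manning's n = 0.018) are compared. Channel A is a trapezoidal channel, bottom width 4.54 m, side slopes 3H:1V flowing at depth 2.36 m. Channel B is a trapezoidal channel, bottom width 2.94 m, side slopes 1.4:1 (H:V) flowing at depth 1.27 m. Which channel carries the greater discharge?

channel A

Channel A: With bottom width b = 4.54 m and side slope z = 3: A = (b + zy)y = (4.54 + 3×2.36)×2.36 = 27.42 m²; P = b + 2y√(1+z²) = 4.54 + 2×2.36×3.162 = 19.47 m. Hydraulic radius R = A/P = 27.42/19.47 = 1.409 m. Q_A = (1/0.018)·27.42·1.409^(2/3)·√0.0042 = 124.1 m³/s.
Channel B: With bottom width b = 2.94 m and side slope z = 1.4: A = (b + zy)y = (2.94 + 1.4×1.27)×1.27 = 5.992 m²; P = b + 2y√(1+z²) = 2.94 + 2×1.27×1.72 = 7.31 m. Hydraulic radius R = A/P = 5.992/7.31 = 0.8197 m. Q_B = (1/0.018)·5.992·0.8197^(2/3)·√0.0042 = 18.89 m³/s.
Q_A = 124.1 m³/s vs Q_B = 18.89 m³/s, so channel A carries more.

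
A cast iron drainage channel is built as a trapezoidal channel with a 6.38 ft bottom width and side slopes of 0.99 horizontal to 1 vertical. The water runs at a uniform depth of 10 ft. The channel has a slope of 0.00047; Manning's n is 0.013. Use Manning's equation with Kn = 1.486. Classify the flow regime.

With bottom width b = 6.38 ft and side slope z = 0.99: A = (b + zy)y = (6.38 + 0.99×10)×10 = 162.8 ft²; P = b + 2y√(1+z²) = 6.38 + 2×10×1.407 = 34.52 ft.
Hydraulic radius R = A/P = 162.8/34.52 = 4.716 ft.
V = (1.486/n) R^(2/3) √S = (1.486/0.013) × 4.716^(2/3) × √0.00047 = 6.969 ft/s. Hydraulic depth D_h = A/T = 162.8/26.18 = 6.218 ft.
Froude number Fr = V/√(g·D_h) = 6.969/√(32.2×6.218) = 0.492, which is less than 1, so the flow is subcritical.

subcritical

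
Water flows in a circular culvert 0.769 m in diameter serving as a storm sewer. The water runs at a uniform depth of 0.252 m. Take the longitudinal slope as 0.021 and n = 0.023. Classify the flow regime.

For a circular section of diameter D = 0.769 m at depth y = 0.252 m, the central angle is θ = 2 arccos(1 − 2y/D) = 2.438 rad. Then A = (D²/8)(θ − sin θ) = 0.1324 m² and P = Dθ/2 = 0.9374 m.
Hydraulic radius R = A/P = 0.1324/0.9374 = 0.1412 m.
V = (1/n) R^(2/3) √S = (1/0.023) × 0.1412^(2/3) × √0.021 = 1.709 m/s. Hydraulic depth D_h = A/T = 0.1324/0.7219 = 0.1834 m.
Froude number Fr = V/√(g·D_h) = 1.709/√(9.81×0.1834) = 1.27, which is greater than 1, so the flow is supercritical.

supercritical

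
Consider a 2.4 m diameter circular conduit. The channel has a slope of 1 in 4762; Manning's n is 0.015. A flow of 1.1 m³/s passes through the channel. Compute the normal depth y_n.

y_n = 0.986 m

Manning's equation rearranged: A R^(2/3) = nQ / (1·√S) = 0.015 × 1.1 / (√0.00021) = 1.139.
Try y = 1.09 m: A R^(2/3) = 1.362 — high.
Try y = 0.812 m: A R^(2/3) = 0.7936 — low.
Try y = 0.986 m: A R^(2/3) = 1.139 — matches.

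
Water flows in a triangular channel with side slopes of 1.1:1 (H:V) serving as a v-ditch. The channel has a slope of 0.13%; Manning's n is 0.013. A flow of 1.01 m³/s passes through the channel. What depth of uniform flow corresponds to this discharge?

Manning's equation rearranged: A R^(2/3) = nQ / (1·√S) = 0.013 × 1.01 / (√0.0013) = 0.3642.
At y = 0.967 m: A R^(2/3) = 0.5184 — over.
At y = 0.847 m: A R^(2/3) = 0.3641 — ≈ 0.3642.

y_n = 0.847 m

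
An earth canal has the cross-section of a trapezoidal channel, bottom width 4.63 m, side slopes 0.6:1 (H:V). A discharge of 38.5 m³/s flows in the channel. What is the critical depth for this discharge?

At critical depth, Q² T / (g A³) = 1, i.e. A³/T = Q²/g = 38.5²/9.81 = 151.1.
Try y = 1.22 m: A³/T = 45.94 — short.
Try y = 2.12 m: A³/T = 273.1 — over.
Try y = 1.77 m: A³/T = 151.4 — matches.

y_c = 1.77 m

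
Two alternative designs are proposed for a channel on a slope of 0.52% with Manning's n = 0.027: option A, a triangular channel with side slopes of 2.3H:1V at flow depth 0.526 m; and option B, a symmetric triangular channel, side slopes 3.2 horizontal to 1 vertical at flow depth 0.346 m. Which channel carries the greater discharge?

Channel A: For a triangular section with side slope z = 2.3: A = zy² = 2.3×0.526² = 0.6364 m²; P = 2y√(1+z²) = 2×0.526×2.508 = 2.638 m. Hydraulic radius R = A/P = 0.6364/2.638 = 0.2412 m. Q_A = (1/0.027)·0.6364·0.2412^(2/3)·√0.0052 = 0.6585 m³/s.
Channel B: For a triangular section with side slope z = 3.2: A = zy² = 3.2×0.346² = 0.3831 m²; P = 2y√(1+z²) = 2×0.346×3.353 = 2.32 m. Hydraulic radius R = A/P = 0.3831/2.32 = 0.1651 m. Q_B = (1/0.027)·0.3831·0.1651^(2/3)·√0.0052 = 0.308 m³/s.
Q_A = 0.6585 m³/s vs Q_B = 0.308 m³/s, so channel A carries more.

channel A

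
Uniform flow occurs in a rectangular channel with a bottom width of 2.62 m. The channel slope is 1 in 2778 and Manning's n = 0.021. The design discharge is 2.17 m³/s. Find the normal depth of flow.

Manning's equation rearranged: A R^(2/3) = nQ / (1·√S) = 0.021 × 2.17 / (√0.00036) = 2.402.
Try y = 0.909 m: A R^(2/3) = 1.573 — too small.
Try y = 1.24 m: A R^(2/3) = 2.405 — close enough.

y_n = 1.24 m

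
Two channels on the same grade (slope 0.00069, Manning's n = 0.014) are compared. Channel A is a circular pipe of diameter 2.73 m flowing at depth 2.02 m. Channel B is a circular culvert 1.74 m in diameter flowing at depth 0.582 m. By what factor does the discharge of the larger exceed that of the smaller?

12.4

Channel A: For a circular section of diameter D = 2.73 m at depth y = 2.02 m, the central angle is θ = 2 arccos(1 − 2y/D) = 4.143 rad. Then A = (D²/8)(θ − sin θ) = 4.644 m² and P = Dθ/2 = 5.655 m. Hydraulic radius R = A/P = 4.644/5.655 = 0.8212 m. Q_A = (1/0.014)·4.644·0.8212^(2/3)·√0.00069 = 7.641 m³/s.
Channel B: For a circular section of diameter D = 1.74 m at depth y = 0.582 m, the central angle is θ = 2 arccos(1 − 2y/D) = 2.467 rad. Then A = (D²/8)(θ − sin θ) = 0.6971 m² and P = Dθ/2 = 2.146 m. Hydraulic radius R = A/P = 0.6971/2.146 = 0.3248 m. Q_B = (1/0.014)·0.6971·0.3248^(2/3)·√0.00069 = 0.6181 m³/s.
The larger discharge is 7.641 m³/s and the smaller is 0.6181 m³/s; the ratio is 12.4.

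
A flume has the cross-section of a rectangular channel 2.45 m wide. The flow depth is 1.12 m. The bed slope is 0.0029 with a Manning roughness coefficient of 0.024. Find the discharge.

Flow area A = b·y = 2.45 × 1.12 = 2.744 m². Wetted perimeter P = b + 2y = 2.45 + 2×1.12 = 4.69 m.
Hydraulic radius R = A/P = 2.744/4.69 = 0.5851 m.
Manning's equation: Q = (1/n) A R^(2/3) S^(1/2) = (1/0.024) × 2.744 × 0.5851^(2/3) × 0.0029^(1/2) = 4.31 m³/s.

Q = 4.31 m³/s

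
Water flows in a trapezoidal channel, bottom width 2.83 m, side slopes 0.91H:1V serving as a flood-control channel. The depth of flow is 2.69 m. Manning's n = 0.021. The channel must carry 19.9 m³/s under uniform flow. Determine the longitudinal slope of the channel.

With bottom width b = 2.83 m and side slope z = 0.91: A = (b + zy)y = (2.83 + 0.91×2.69)×2.69 = 14.2 m²; P = b + 2y√(1+z²) = 2.83 + 2×2.69×1.352 = 10.1 m.
Hydraulic radius R = A/P = 14.2/10.1 = 1.405 m.
From Manning's equation, S = [nQ / (1 A R^(2/3))]² = [0.021 × 19.9 / (1 × 14.2 × 1.405^(2/3))]² = 0.000551.

S = 0.000551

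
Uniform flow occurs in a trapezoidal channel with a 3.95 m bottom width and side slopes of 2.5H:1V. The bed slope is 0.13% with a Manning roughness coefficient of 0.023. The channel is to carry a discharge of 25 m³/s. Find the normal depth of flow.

y_n = 1.78 m

Manning's equation rearranged: A R^(2/3) = nQ / (1·√S) = 0.023 × 25 / (√0.0013) = 15.95.
At y = 1.49 m: A R^(2/3) = 11.09 — too small.
At y = 2.01 m: A R^(2/3) = 20.61 — too large.
At y = 1.78 m: A R^(2/3) = 15.98 — ≈ 15.95.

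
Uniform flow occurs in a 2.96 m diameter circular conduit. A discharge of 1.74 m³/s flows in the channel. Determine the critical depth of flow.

At critical depth, Q² T / (g A³) = 1, i.e. A³/T = Q²/g = 1.74²/9.81 = 0.3086.
Trying y = 0.439 m: A³/T = 0.1227 — low.
Trying y = 0.708 m: A³/T = 0.7994 — high.
Trying y = 0.555 m: A³/T = 0.3084 — ≈ 0.3086.

y_c = 0.555 m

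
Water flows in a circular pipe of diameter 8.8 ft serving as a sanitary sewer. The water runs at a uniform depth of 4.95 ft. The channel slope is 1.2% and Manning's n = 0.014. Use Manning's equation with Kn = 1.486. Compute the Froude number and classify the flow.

supercritical

For a circular section of diameter D = 8.8 ft at depth y = 4.95 ft, the central angle is θ = 2 arccos(1 − 2y/D) = 3.392 rad. Then A = (D²/8)(θ − sin θ) = 35.24 ft² and P = Dθ/2 = 14.93 ft.
Hydraulic radius R = A/P = 35.24/14.93 = 2.361 ft.
V = (1.486/n) R^(2/3) √S = (1.486/0.014) × 2.361^(2/3) × √0.012 = 20.62 ft/s. Hydraulic depth D_h = A/T = 35.24/8.731 = 4.036 ft.
Froude number Fr = V/√(g·D_h) = 20.62/√(32.2×4.036) = 1.81, which is greater than 1, so the flow is supercritical.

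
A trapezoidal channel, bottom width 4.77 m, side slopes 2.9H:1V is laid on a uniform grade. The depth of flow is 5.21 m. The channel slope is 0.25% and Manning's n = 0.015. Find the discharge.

With bottom width b = 4.77 m and side slope z = 2.9: A = (b + zy)y = (4.77 + 2.9×5.21)×5.21 = 103.6 m²; P = b + 2y√(1+z²) = 4.77 + 2×5.21×3.068 = 36.73 m.
Hydraulic radius R = A/P = 103.6/36.73 = 2.819 m.
Manning's equation: Q = (1/n) A R^(2/3) S^(1/2) = (1/0.015) × 103.6 × 2.819^(2/3) × 0.0025^(1/2) = 689 m³/s.

Q = 689 m³/s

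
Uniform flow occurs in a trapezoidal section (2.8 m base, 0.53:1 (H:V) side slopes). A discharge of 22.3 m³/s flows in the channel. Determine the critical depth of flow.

At critical depth, Q² T / (g A³) = 1, i.e. A³/T = Q²/g = 22.3²/9.81 = 50.69.
Trying y = 1.15 m: A³/T = 15 — short.
Trying y = 2.07 m: A³/T = 105.1 — over.
Trying y = 1.67 m: A³/T = 51 — close enough.

y_c = 1.67 m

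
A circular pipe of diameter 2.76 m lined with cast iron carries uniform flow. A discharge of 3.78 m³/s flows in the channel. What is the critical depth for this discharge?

At critical depth, Q² T / (g A³) = 1, i.e. A³/T = Q²/g = 3.78²/9.81 = 1.457.
At y = 0.919 m: A³/T = 2.036 — over.
At y = 0.843 m: A³/T = 1.458 — ≈ 1.457.

y_c = 0.843 m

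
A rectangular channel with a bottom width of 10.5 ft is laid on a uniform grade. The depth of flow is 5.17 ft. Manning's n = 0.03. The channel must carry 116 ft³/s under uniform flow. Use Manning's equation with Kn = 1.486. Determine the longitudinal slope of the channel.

S = 0.000519

Flow area A = b·y = 10.5 × 5.17 = 54.28 ft². Wetted perimeter P = b + 2y = 10.5 + 2×5.17 = 20.84 ft.
Hydraulic radius R = A/P = 54.28/20.84 = 2.605 ft.
From Manning's equation, S = [nQ / (1.486 A R^(2/3))]² = [0.03 × 116 / (1.486 × 54.28 × 2.605^(2/3))]² = 0.000519.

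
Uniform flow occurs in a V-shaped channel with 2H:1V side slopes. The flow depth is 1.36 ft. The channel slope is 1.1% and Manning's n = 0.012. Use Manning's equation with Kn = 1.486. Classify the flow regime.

For a triangular section with side slope z = 2: A = zy² = 2×1.36² = 3.699 ft²; P = 2y√(1+z²) = 2×1.36×2.236 = 6.082 ft.
Hydraulic radius R = A/P = 3.699/6.082 = 0.6082 ft.
V = (1.486/n) R^(2/3) √S = (1.486/0.012) × 0.6082^(2/3) × √0.011 = 9.323 ft/s. Hydraulic depth D_h = A/T = 3.699/5.44 = 0.68 ft.
Froude number Fr = V/√(g·D_h) = 9.323/√(32.2×0.68) = 1.99, which is greater than 1, so the flow is supercritical.

supercritical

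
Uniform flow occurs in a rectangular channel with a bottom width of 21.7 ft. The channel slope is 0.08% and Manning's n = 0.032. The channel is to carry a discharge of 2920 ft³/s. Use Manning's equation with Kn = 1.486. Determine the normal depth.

y_n = 26.3 ft

Manning's equation rearranged: A R^(2/3) = nQ / (1.486·√S) = 0.032 × 2920 / (1.486 × √0.0008) = 2223.
Try y = 33.1 ft: A R^(2/3) = 2914 — over.
Try y = 20 ft: A R^(2/3) = 1593 — short.
Try y = 26.3 ft: A R^(2/3) = 2222 — ≈ 2223.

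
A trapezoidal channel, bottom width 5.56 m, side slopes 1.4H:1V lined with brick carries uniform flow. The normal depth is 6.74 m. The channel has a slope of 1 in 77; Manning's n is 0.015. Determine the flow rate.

With bottom width b = 5.56 m and side slope z = 1.4: A = (b + zy)y = (5.56 + 1.4×6.74)×6.74 = 101.1 m²; P = b + 2y√(1+z²) = 5.56 + 2×6.74×1.72 = 28.75 m.
Hydraulic radius R = A/P = 101.1/28.75 = 3.515 m.
Manning's equation: Q = (1/n) A R^(2/3) S^(1/2) = (1/0.015) × 101.1 × 3.515^(2/3) × 0.01299^(1/2) = 1780 m³/s.

Q = 1780 m³/s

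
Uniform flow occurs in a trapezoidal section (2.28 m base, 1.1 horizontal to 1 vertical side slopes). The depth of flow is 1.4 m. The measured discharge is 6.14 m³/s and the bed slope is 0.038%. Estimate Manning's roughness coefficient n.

With bottom width b = 2.28 m and side slope z = 1.1: A = (b + zy)y = (2.28 + 1.1×1.4)×1.4 = 5.348 m²; P = b + 2y√(1+z²) = 2.28 + 2×1.4×1.487 = 6.442 m.
Hydraulic radius R = A/P = 5.348/6.442 = 0.8301 m.
Rearranging Manning's equation: n = (1/Q) A R^(2/3) S^(1/2) = (1/6.14) × 5.348 × 0.8301^(2/3) × √0.00038 = 0.015.

n = 0.015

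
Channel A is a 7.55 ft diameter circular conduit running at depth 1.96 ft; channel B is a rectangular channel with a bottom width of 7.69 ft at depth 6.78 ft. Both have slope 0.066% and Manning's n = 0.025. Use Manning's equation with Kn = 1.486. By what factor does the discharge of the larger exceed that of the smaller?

9.4

Channel A: For a circular section of diameter D = 7.55 ft at depth y = 1.96 ft, the central angle is θ = 2 arccos(1 − 2y/D) = 2.138 rad. Then A = (D²/8)(θ − sin θ) = 9.23 ft² and P = Dθ/2 = 8.073 ft. Hydraulic radius R = A/P = 9.23/8.073 = 1.143 ft. Q_A = (1.486/0.025)·9.23·1.143^(2/3)·√0.00066 = 15.41 ft³/s.
Channel B: Flow area A = b·y = 7.69 × 6.78 = 52.14 ft². Wetted perimeter P = b + 2y = 7.69 + 2×6.78 = 21.25 ft. Hydraulic radius R = A/P = 52.14/21.25 = 2.454 ft. Q_B = (1.486/0.025)·52.14·2.454^(2/3)·√0.00066 = 144.8 ft³/s.
The larger discharge is 144.8 ft³/s and the smaller is 15.41 ft³/s; the ratio is 9.4.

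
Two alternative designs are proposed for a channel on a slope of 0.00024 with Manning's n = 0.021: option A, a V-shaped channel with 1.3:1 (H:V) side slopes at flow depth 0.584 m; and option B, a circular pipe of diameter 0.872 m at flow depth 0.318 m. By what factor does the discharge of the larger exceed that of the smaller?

Channel A: For a triangular section with side slope z = 1.3: A = zy² = 1.3×0.584² = 0.4434 m²; P = 2y√(1+z²) = 2×0.584×1.64 = 1.916 m. Hydraulic radius R = A/P = 0.4434/1.916 = 0.2314 m. Q_A = (1/0.021)·0.4434·0.2314^(2/3)·√0.00024 = 0.1233 m³/s.
Channel B: For a circular section of diameter D = 0.872 m at depth y = 0.318 m, the central angle is θ = 2 arccos(1 − 2y/D) = 2.593 rad. Then A = (D²/8)(θ − sin θ) = 0.197 m² and P = Dθ/2 = 1.131 m. Hydraulic radius R = A/P = 0.197/1.131 = 0.1742 m. Q_B = (1/0.021)·0.197·0.1742^(2/3)·√0.00024 = 0.04532 m³/s.
The larger discharge is 0.1233 m³/s and the smaller is 0.04532 m³/s; the ratio is 2.72.

2.72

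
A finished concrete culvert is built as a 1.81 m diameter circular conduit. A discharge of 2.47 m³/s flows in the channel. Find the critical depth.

At critical depth, Q² T / (g A³) = 1, i.e. A³/T = Q²/g = 2.47²/9.81 = 0.6219.
At y = 0.945 m: A³/T = 1.388 — over.
At y = 0.66 m: A³/T = 0.3507 — short.
At y = 0.766 m: A³/T = 0.6216 — matches.

y_c = 0.766 m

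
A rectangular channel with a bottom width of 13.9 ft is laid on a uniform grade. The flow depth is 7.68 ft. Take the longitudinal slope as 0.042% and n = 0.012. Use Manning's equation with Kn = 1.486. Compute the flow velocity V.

V = 6.01 ft/s

Flow area A = b·y = 13.9 × 7.68 = 106.8 ft². Wetted perimeter P = b + 2y = 13.9 + 2×7.68 = 29.26 ft.
Hydraulic radius R = A/P = 106.8/29.26 = 3.648 ft.
From Manning's equation, V = (1.486/n) R^(2/3) S^(1/2) = (1.486/0.012) × 3.648^(2/3) × 0.00042^(1/2) = 6.01 ft/s.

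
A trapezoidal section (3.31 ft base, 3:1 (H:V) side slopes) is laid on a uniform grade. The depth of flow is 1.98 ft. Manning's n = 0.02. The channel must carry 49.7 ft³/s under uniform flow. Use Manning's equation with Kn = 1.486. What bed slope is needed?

S = 0.0011

With bottom width b = 3.31 ft and side slope z = 3: A = (b + zy)y = (3.31 + 3×1.98)×1.98 = 18.32 ft²; P = b + 2y√(1+z²) = 3.31 + 2×1.98×3.162 = 15.83 ft.
Hydraulic radius R = A/P = 18.32/15.83 = 1.157 ft.
From Manning's equation, S = [nQ / (1.486 A R^(2/3))]² = [0.02 × 49.7 / (1.486 × 18.32 × 1.157^(2/3))]² = 0.0011.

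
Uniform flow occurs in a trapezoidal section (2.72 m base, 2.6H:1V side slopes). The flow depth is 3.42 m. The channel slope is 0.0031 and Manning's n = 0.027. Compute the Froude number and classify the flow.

subcritical

With bottom width b = 2.72 m and side slope z = 2.6: A = (b + zy)y = (2.72 + 2.6×3.42)×3.42 = 39.71 m²; P = b + 2y√(1+z²) = 2.72 + 2×3.42×2.786 = 21.77 m.
Hydraulic radius R = A/P = 39.71/21.77 = 1.824 m.
V = (1/n) R^(2/3) √S = (1/0.027) × 1.824^(2/3) × √0.0031 = 3.078 m/s. Hydraulic depth D_h = A/T = 39.71/20.5 = 1.937 m.
Froude number Fr = V/√(g·D_h) = 3.078/√(9.81×1.937) = 0.706, which is less than 1, so the flow is subcritical.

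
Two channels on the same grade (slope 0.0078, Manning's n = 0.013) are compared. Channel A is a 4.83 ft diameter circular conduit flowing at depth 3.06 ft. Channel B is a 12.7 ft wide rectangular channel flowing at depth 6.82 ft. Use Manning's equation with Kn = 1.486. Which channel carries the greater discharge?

channel B

Channel A: For a circular section of diameter D = 4.83 ft at depth y = 3.06 ft, the central angle is θ = 2 arccos(1 − 2y/D) = 3.682 rad. Then A = (D²/8)(θ − sin θ) = 12.24 ft² and P = Dθ/2 = 8.893 ft. Hydraulic radius R = A/P = 12.24/8.893 = 1.376 ft. Q_A = (1.486/0.013)·12.24·1.376^(2/3)·√0.0078 = 152.9 ft³/s.
Channel B: Flow area A = b·y = 12.7 × 6.82 = 86.61 ft². Wetted perimeter P = b + 2y = 12.7 + 2×6.82 = 26.34 ft. Hydraulic radius R = A/P = 86.61/26.34 = 3.288 ft. Q_B = (1.486/0.013)·86.61·3.288^(2/3)·√0.0078 = 1934 ft³/s.
Q_A = 152.9 ft³/s vs Q_B = 1934 ft³/s, so channel B carries more.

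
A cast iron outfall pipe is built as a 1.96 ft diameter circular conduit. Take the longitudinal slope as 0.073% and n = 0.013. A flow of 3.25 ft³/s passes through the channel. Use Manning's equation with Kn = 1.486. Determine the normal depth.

Manning's equation rearranged: A R^(2/3) = nQ / (1.486·√S) = 0.013 × 3.25 / (1.486 × √0.00073) = 1.052.
At y = 0.727 ft: A R^(2/3) = 0.5497 — short.
At y = 1.05 ft: A R^(2/3) = 1.052 — matches.

y_n = 1.05 ft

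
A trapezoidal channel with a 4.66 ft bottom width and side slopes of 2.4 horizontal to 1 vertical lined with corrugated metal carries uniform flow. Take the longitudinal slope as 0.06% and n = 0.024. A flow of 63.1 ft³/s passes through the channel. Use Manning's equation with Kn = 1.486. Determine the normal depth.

y_n = 2.71 ft

Manning's equation rearranged: A R^(2/3) = nQ / (1.486·√S) = 0.024 × 63.1 / (1.486 × √0.0006) = 41.61.
At y = 2.07 ft: A R^(2/3) = 23.64 — too small.
At y = 3.12 ft: A R^(2/3) = 56.39 — too large.
At y = 2.71 ft: A R^(2/3) = 41.62 — ≈ 41.61.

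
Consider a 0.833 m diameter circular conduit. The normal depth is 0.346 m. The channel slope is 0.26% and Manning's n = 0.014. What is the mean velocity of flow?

For a circular section of diameter D = 0.833 m at depth y = 0.346 m, the central angle is θ = 2 arccos(1 − 2y/D) = 2.801 rad. Then A = (D²/8)(θ − sin θ) = 0.214 m² and P = Dθ/2 = 1.167 m.
Hydraulic radius R = A/P = 0.214/1.167 = 0.1834 m.
From Manning's equation, V = (1/n) R^(2/3) S^(1/2) = (1/0.014) × 0.1834^(2/3) × 0.0026^(1/2) = 1.18 m/s.

V = 1.18 m/s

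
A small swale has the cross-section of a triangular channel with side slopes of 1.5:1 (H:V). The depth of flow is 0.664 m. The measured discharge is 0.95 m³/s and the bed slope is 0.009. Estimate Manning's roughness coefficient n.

For a triangular section with side slope z = 1.5: A = zy² = 1.5×0.664² = 0.6613 m²; P = 2y√(1+z²) = 2×0.664×1.803 = 2.394 m.
Hydraulic radius R = A/P = 0.6613/2.394 = 0.2762 m.
Rearranging Manning's equation: n = (1/Q) A R^(2/3) S^(1/2) = (1/0.95) × 0.6613 × 0.2762^(2/3) × √0.009 = 0.028.

n = 0.028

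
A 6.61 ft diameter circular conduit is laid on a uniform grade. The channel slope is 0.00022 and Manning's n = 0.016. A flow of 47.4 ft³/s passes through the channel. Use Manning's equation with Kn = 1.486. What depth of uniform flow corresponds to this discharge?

y_n = 4.14 ft

Manning's equation rearranged: A R^(2/3) = nQ / (1.486·√S) = 0.016 × 47.4 / (1.486 × √0.00022) = 34.41.
Trying y = 3.58 ft: A R^(2/3) = 27.4 — short.
Trying y = 4.88 ft: A R^(2/3) = 42.93 — over.
Trying y = 4.14 ft: A R^(2/3) = 34.38 — ≈ 34.41.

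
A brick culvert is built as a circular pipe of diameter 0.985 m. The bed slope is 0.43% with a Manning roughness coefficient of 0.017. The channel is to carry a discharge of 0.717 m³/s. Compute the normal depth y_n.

Manning's equation rearranged: A R^(2/3) = nQ / (1·√S) = 0.017 × 0.717 / (√0.0043) = 0.1859.
At y = 0.665 m: A R^(2/3) = 0.2388 — high.
At y = 0.416 m: A R^(2/3) = 0.1113 — low.
At y = 0.562 m: A R^(2/3) = 0.186 — ≈ 0.1859.

y_n = 0.562 m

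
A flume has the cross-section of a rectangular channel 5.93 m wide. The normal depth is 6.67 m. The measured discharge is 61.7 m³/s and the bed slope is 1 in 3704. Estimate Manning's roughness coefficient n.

n = 0.017

Flow area A = b·y = 5.93 × 6.67 = 39.55 m². Wetted perimeter P = b + 2y = 5.93 + 2×6.67 = 19.27 m.
Hydraulic radius R = A/P = 39.55/19.27 = 2.053 m.
Rearranging Manning's equation: n = (1/Q) A R^(2/3) S^(1/2) = (1/61.7) × 39.55 × 2.053^(2/3) × √0.00027 = 0.017.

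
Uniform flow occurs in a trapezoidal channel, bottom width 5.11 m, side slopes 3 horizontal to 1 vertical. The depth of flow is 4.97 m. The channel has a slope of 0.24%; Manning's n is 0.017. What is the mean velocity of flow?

With bottom width b = 5.11 m and side slope z = 3: A = (b + zy)y = (5.11 + 3×4.97)×4.97 = 99.5 m²; P = b + 2y√(1+z²) = 5.11 + 2×4.97×3.162 = 36.54 m.
Hydraulic radius R = A/P = 99.5/36.54 = 2.723 m.
From Manning's equation, V = (1/n) R^(2/3) S^(1/2) = (1/0.017) × 2.723^(2/3) × 0.0024^(1/2) = 5.62 m/s.

V = 5.62 m/s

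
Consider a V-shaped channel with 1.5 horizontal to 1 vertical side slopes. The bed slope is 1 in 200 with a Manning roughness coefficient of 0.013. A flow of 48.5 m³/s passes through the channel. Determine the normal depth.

Manning's equation rearranged: A R^(2/3) = nQ / (1·√S) = 0.013 × 48.5 / (√0.005) = 8.917.
Try y = 2.16 m: A R^(2/3) = 6.517 — low.
Try y = 2.71 m: A R^(2/3) = 11.93 — high.
Try y = 2.43 m: A R^(2/3) = 8.922 — ≈ 8.917.

y_n = 2.43 m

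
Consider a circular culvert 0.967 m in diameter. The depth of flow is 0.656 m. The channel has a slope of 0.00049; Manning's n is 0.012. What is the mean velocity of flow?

For a circular section of diameter D = 0.967 m at depth y = 0.656 m, the central angle is θ = 2 arccos(1 − 2y/D) = 3.871 rad. Then A = (D²/8)(θ − sin θ) = 0.5304 m² and P = Dθ/2 = 1.872 m.
Hydraulic radius R = A/P = 0.5304/1.872 = 0.2834 m.
From Manning's equation, V = (1/n) R^(2/3) S^(1/2) = (1/0.012) × 0.2834^(2/3) × 0.00049^(1/2) = 0.796 m/s.

V = 0.796 m/s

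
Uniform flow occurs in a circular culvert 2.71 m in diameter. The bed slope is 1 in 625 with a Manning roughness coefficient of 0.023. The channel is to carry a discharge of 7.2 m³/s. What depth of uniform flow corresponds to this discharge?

Manning's equation rearranged: A R^(2/3) = nQ / (1·√S) = 0.023 × 7.2 / (√0.0016) = 4.14.
Trying y = 2.31 m: A R^(2/3) = 4.594 — too large.
Trying y = 1.61 m: A R^(2/3) = 2.944 — too small.
Trying y = 2.07 m: A R^(2/3) = 4.143 — matches.

y_n = 2.07 m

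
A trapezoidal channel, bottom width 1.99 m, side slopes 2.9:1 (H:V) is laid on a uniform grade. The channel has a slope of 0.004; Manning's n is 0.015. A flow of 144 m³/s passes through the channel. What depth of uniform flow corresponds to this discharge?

Manning's equation rearranged: A R^(2/3) = nQ / (1·√S) = 0.015 × 144 / (√0.004) = 34.15.
Try y = 2.07 m: A R^(2/3) = 17.91 — short.
Try y = 2.72 m: A R^(2/3) = 34.24 — close enough.

y_n = 2.72 m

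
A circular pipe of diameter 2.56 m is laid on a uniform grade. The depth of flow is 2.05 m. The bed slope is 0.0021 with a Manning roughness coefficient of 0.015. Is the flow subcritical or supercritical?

For a circular section of diameter D = 2.56 m at depth y = 2.05 m, the central angle is θ = 2 arccos(1 − 2y/D) = 4.433 rad. Then A = (D²/8)(θ − sin θ) = 4.418 m² and P = Dθ/2 = 5.674 m.
Hydraulic radius R = A/P = 4.418/5.674 = 0.7788 m.
V = (1/n) R^(2/3) √S = (1/0.015) × 0.7788^(2/3) × √0.0021 = 2.586 m/s. Hydraulic depth D_h = A/T = 4.418/2.045 = 2.161 m.
Froude number Fr = V/√(g·D_h) = 2.586/√(9.81×2.161) = 0.562, which is less than 1, so the flow is subcritical.

subcritical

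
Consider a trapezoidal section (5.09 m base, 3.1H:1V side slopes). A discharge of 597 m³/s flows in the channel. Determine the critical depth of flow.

y_c = 5.21 m

At critical depth, Q² T / (g A³) = 1, i.e. A³/T = Q²/g = 597²/9.81 = 36330.
At y = 6.12 m: A³/T = 74210 — high.
At y = 5.21 m: A³/T = 36250 — close enough.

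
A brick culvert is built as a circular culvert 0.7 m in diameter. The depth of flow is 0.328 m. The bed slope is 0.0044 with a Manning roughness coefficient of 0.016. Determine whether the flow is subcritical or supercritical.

For a circular section of diameter D = 0.7 m at depth y = 0.328 m, the central angle is θ = 2 arccos(1 − 2y/D) = 3.016 rad. Then A = (D²/8)(θ − sin θ) = 0.177 m² and P = Dθ/2 = 1.056 m.
Hydraulic radius R = A/P = 0.177/1.056 = 0.1677 m.
V = (1/n) R^(2/3) √S = (1/0.016) × 0.1677^(2/3) × √0.0044 = 1.261 m/s. Hydraulic depth D_h = A/T = 0.177/0.6986 = 0.2534 m.
Froude number Fr = V/√(g·D_h) = 1.261/√(9.81×0.2534) = 0.8, which is less than 1, so the flow is subcritical.

subcritical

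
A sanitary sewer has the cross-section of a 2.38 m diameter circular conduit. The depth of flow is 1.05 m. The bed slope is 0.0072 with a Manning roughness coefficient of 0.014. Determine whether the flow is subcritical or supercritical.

supercritical

For a circular section of diameter D = 2.38 m at depth y = 1.05 m, the central angle is θ = 2 arccos(1 − 2y/D) = 2.906 rad. Then A = (D²/8)(θ − sin θ) = 1.892 m² and P = Dθ/2 = 3.458 m.
Hydraulic radius R = A/P = 1.892/3.458 = 0.5472 m.
V = (1/n) R^(2/3) √S = (1/0.014) × 0.5472^(2/3) × √0.0072 = 4.055 m/s. Hydraulic depth D_h = A/T = 1.892/2.363 = 0.8005 m.
Froude number Fr = V/√(g·D_h) = 4.055/√(9.81×0.8005) = 1.45, which is greater than 1, so the flow is supercritical.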